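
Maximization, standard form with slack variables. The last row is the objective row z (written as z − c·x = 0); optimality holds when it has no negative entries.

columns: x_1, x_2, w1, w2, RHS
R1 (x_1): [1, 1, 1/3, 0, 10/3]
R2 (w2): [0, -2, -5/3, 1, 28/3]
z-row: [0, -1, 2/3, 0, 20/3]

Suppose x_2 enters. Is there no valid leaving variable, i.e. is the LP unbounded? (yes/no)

Column x_2 has positive entries in row(s) 1, so the ratio test bounds it — not unbounded.

no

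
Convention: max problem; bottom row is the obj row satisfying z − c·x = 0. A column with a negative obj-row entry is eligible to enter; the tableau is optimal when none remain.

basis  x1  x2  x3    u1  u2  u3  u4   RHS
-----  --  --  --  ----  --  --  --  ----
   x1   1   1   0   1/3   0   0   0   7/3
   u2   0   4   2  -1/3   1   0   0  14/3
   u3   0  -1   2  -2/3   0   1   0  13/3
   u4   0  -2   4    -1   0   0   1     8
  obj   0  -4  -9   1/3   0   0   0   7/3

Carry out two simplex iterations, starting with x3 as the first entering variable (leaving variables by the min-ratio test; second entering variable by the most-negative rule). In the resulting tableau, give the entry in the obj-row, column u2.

17/10

Ratio test on column x3 — row 1: entry 0 ≤ 0; row 2: (14/3)/2 = 7/3; row 3: (13/3)/2 = 13/6; row 4: 8/4 = 2. Minimum is 2 at row 4 (u4 leaves); pivot element 4.
Divide row 4 by 4; eliminate column x3 from the other rows.
Second iteration: most negative obj-row entry is -17/2 in column x2, so x2 enters.
Ratio test on column x2 — row 1: (7/3)/1 = 7/3; row 2: (2/3)/5 = 2/15; row 3: entry 0 ≤ 0; row 4: entry -1/2 ≤ 0. Minimum is 2/15 at row 2 (u2 leaves); pivot element 5.
Divide row 2 by 5; eliminate column x2 from the other rows.
After both pivots, the entry at the obj-row, column u2 is 17/10.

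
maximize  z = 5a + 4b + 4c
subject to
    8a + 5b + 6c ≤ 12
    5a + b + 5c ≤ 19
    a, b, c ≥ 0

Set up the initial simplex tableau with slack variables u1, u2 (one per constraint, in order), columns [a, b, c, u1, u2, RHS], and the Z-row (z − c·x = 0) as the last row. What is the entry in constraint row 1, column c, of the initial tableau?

Constraint 1 has coefficient 6 on c.

6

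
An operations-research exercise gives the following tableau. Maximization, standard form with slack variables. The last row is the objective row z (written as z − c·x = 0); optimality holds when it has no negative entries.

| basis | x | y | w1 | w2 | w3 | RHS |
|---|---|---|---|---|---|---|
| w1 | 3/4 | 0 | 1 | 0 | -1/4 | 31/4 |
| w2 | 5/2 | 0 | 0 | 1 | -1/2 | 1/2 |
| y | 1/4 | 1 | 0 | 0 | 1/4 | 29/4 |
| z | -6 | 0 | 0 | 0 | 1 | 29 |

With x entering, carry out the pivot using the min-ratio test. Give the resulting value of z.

151/5

Ratio test on column x — row 1: (31/4)/(3/4) = 31/3; row 2: (1/2)/(5/2) = 1/5; row 3: (29/4)/(1/4) = 29. Minimum is 1/5 at row 2 (w2 leaves); pivot element 5/2.
Pivot on row 2; the z-row RHS becomes 29 − (-6)·(1/5) = 151/5.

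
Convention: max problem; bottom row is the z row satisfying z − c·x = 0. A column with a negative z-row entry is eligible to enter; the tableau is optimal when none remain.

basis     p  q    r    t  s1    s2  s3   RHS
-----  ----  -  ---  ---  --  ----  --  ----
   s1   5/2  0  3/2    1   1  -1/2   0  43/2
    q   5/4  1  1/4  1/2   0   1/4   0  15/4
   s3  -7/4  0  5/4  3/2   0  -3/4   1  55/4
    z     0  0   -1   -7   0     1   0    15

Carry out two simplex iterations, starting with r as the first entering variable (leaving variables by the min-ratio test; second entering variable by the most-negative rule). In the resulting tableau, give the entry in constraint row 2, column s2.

2

Ratio test on column r — row 1: (43/2)/(3/2) = 43/3; row 2: (15/4)/(1/4) = 15; row 3: (55/4)/(5/4) = 11. Minimum is 11 at row 3 (s3 leaves); pivot element 5/4.
Divide row 3 by 5/4; eliminate column r from the other rows.
Second iteration: most negative z-row entry is -29/5 in column t, so t enters.
Ratio test on column t — row 1: entry -4/5 ≤ 0; row 2: 1/(1/5) = 5; row 3: 11/(6/5) = 55/6. Minimum is 5 at row 2 (q leaves); pivot element 1/5.
Divide row 2 by 1/5; eliminate column t from the other rows.
After both pivots, the entry at constraint row 2, column s2 is 2.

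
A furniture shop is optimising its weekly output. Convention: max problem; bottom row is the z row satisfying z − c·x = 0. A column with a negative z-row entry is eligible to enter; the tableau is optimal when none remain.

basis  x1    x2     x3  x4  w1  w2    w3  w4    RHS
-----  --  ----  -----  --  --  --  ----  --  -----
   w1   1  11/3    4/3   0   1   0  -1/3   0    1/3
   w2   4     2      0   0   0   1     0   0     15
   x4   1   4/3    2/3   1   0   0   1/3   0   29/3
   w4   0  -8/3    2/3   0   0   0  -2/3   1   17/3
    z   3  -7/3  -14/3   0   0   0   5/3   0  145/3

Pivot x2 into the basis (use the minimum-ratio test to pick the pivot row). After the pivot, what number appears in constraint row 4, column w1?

8/11

Ratio test on column x2 — row 1: (1/3)/(11/3) = 1/11; row 2: 15/2 = 15/2; row 3: (29/3)/(4/3) = 29/4; row 4: entry -8/3 ≤ 0. Minimum is 1/11 at row 1 (w1 leaves); pivot element 11/3.
Divide row 1 by 11/3; eliminate column x2 from the other rows.
Row 4 update in column w1: 0 − (-8/3)·(3/11) = 8/11.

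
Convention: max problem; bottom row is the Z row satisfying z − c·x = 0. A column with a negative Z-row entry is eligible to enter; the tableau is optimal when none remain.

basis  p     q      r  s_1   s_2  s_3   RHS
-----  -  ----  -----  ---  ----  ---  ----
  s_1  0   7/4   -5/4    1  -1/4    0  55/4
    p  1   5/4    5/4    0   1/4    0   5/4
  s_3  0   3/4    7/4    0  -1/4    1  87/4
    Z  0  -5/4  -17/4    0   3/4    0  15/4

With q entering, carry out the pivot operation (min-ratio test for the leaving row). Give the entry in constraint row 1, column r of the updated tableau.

Ratio test on column q — row 1: (55/4)/(7/4) = 55/7; row 2: (5/4)/(5/4) = 1; row 3: (87/4)/(3/4) = 29. Minimum is 1 at row 2 (p leaves); pivot element 5/4.
Divide row 2 by 5/4; eliminate column q from the other rows.
Row 1 update in column r: -5/4 − (7/4)·1 = -3.

-3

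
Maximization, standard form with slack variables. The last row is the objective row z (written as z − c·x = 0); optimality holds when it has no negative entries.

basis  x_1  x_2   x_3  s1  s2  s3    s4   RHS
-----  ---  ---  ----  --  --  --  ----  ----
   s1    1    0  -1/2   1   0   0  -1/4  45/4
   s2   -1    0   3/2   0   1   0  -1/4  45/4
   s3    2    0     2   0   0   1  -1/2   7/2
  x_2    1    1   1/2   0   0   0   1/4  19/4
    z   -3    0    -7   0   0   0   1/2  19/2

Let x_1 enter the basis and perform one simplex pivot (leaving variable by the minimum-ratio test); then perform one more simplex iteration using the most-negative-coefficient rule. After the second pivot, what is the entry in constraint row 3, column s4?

Ratio test on column x_1 — row 1: (45/4)/1 = 45/4; row 2: entry -1 ≤ 0; row 3: (7/2)/2 = 7/4; row 4: (19/4)/1 = 19/4. Minimum is 7/4 at row 3 (s3 leaves); pivot element 2.
Divide row 3 by 2; eliminate column x_1 from the other rows.
Second iteration: most negative z-row entry is -4 in column x_3, so x_3 enters.
Ratio test on column x_3 — row 1: entry -3/2 ≤ 0; row 2: 13/(5/2) = 26/5; row 3: (7/4)/1 = 7/4; row 4: entry -1/2 ≤ 0. Minimum is 7/4 at row 3 (x_1 leaves); pivot element 1.
Divide row 3 by 1; eliminate column x_3 from the other rows.
After both pivots, the entry at constraint row 3, column s4 is -1/4.

-1/4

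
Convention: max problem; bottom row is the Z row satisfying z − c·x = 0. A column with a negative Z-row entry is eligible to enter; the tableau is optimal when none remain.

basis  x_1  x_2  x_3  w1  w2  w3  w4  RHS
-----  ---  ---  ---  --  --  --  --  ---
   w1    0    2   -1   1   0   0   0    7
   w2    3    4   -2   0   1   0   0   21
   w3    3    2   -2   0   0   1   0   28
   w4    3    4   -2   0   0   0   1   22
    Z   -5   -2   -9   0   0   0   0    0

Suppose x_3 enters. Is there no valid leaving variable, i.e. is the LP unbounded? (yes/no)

Every constraint-row entry in column x_3 is ≤ 0, so increasing x_3 is unbounded.

yes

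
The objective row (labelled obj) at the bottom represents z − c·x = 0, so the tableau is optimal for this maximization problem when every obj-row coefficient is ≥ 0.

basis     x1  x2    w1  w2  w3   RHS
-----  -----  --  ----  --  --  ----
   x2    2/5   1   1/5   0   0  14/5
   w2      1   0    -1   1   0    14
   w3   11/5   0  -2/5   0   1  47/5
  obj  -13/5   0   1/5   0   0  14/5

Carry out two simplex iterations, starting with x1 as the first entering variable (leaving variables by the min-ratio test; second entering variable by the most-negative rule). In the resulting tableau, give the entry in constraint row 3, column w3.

Ratio test on column x1 — row 1: (14/5)/(2/5) = 7; row 2: 14/1 = 14; row 3: (47/5)/(11/5) = 47/11. Minimum is 47/11 at row 3 (w3 leaves); pivot element 11/5.
Divide row 3 by 11/5; eliminate column x1 from the other rows.
Second iteration: most negative obj-row entry is -3/11 in column w1, so w1 enters.
Ratio test on column w1 — row 1: (12/11)/(3/11) = 4; row 2: entry -9/11 ≤ 0; row 3: entry -2/11 ≤ 0. Minimum is 4 at row 1 (x2 leaves); pivot element 3/11.
Divide row 1 by 3/11; eliminate column w1 from the other rows.
After both pivots, the entry at constraint row 3, column w3 is 1/3.

1/3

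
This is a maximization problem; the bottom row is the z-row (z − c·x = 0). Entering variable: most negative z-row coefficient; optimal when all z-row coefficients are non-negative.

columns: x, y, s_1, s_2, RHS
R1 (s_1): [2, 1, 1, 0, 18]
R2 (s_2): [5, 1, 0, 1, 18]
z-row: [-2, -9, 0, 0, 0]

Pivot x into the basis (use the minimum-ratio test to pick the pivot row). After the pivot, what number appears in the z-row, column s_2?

Ratio test on column x — row 1: 18/2 = 9; row 2: 18/5 = 18/5. Minimum is 18/5 at row 2 (s_2 leaves); pivot element 5.
Divide row 2 by 5; eliminate column x from the other rows.
z-row update in column s_2: 0 − (-2)·(1/5) = 2/5.

2/5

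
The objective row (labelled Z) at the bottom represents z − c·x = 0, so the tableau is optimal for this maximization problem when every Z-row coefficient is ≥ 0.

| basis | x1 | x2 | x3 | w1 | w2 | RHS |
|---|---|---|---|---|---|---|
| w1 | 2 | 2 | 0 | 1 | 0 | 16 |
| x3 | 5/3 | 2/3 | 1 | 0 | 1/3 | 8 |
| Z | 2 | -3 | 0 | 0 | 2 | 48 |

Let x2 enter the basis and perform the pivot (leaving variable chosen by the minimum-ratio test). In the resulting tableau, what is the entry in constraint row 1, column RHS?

Ratio test on column x2 — row 1: 16/2 = 8; row 2: 8/(2/3) = 12. Minimum is 8 at row 1 (w1 leaves); pivot element 2.
Divide row 1 by 2; eliminate column x2 from the other rows.
In the new row 1, the RHS entry is the old entry divided by the pivot: 16/2 = 8.

8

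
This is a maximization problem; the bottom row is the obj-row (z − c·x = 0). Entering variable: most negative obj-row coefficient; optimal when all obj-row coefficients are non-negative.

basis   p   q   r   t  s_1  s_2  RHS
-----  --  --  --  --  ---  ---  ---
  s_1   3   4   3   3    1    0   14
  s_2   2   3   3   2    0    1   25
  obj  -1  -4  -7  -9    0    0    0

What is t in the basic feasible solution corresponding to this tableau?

t is not in the basis, so in the current basic feasible solution t = 0.

0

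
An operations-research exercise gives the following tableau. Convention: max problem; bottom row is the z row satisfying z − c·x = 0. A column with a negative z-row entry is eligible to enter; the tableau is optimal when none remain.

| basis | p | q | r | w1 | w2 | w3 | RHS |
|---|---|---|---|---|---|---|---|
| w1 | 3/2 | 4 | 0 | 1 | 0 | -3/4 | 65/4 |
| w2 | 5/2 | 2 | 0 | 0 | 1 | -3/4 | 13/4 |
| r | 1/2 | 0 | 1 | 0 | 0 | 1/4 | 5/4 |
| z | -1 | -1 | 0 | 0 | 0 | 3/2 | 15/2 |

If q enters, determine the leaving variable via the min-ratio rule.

w2

Column q entries and ratios — w1: (65/4)/4 = 65/16; w2: (13/4)/2 = 13/8; r: 0 ≤ 0, skip.
Smallest ratio is 13/8 in the row of w2, so w2 leaves.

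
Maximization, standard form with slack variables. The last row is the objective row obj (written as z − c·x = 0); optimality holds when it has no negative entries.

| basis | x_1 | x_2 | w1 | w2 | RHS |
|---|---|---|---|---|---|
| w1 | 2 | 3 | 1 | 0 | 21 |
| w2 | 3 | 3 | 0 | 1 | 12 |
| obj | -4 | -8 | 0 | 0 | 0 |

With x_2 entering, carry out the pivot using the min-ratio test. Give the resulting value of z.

Ratio test on column x_2 — row 1: 21/3 = 7; row 2: 12/3 = 4. Minimum is 4 at row 2 (w2 leaves); pivot element 3.
Pivot on row 2; the obj-row RHS becomes 0 − (-8)·4 = 32.

32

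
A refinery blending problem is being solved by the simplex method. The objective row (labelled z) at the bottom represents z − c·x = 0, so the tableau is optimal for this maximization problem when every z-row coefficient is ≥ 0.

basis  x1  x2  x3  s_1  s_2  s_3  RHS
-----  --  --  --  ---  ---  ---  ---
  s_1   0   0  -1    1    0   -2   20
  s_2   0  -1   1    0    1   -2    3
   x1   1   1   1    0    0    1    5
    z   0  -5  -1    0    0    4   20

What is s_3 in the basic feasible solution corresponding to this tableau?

s_3 is not in the basis, so in the current basic feasible solution s_3 = 0.

0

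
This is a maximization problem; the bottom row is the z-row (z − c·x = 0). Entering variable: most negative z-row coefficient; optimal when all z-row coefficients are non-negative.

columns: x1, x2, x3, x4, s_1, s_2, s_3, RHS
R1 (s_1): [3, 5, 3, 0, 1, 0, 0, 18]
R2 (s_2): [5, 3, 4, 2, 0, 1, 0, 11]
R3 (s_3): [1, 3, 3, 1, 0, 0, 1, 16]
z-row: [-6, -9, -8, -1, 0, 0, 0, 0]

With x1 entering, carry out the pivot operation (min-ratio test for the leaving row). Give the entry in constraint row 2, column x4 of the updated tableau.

Ratio test on column x1 — row 1: 18/3 = 6; row 2: 11/5 = 11/5; row 3: 16/1 = 16. Minimum is 11/5 at row 2 (s_2 leaves); pivot element 5.
Divide row 2 by 5; eliminate column x1 from the other rows.
In the new row 2, the x4 entry is the old entry divided by the pivot: 2/5 = 2/5.

2/5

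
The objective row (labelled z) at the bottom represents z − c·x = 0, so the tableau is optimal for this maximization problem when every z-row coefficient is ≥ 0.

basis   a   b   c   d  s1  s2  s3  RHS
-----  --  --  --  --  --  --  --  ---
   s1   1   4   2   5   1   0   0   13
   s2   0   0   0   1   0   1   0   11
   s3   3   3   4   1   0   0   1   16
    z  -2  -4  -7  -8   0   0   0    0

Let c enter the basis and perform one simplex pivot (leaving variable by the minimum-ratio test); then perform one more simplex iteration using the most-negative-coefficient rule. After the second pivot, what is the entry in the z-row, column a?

23/9

Ratio test on column c — row 1: 13/2 = 13/2; row 2: entry 0 ≤ 0; row 3: 16/4 = 4. Minimum is 4 at row 3 (s3 leaves); pivot element 4.
Divide row 3 by 4; eliminate column c from the other rows.
Second iteration: most negative z-row entry is -25/4 in column d, so d enters.
Ratio test on column d — row 1: 5/(9/2) = 10/9; row 2: 11/1 = 11; row 3: 4/(1/4) = 16. Minimum is 10/9 at row 1 (s1 leaves); pivot element 9/2.
Divide row 1 by 9/2; eliminate column d from the other rows.
After both pivots, the entry at the z-row, column a is 23/9.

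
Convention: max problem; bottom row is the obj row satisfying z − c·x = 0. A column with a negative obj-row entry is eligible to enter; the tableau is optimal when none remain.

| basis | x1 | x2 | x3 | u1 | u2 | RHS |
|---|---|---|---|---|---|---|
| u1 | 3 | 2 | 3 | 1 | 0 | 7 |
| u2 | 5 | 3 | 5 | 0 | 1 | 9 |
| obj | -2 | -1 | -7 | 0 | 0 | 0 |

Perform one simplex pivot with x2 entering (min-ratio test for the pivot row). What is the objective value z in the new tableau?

Ratio test on column x2 — row 1: 7/2 = 7/2; row 2: 9/3 = 3. Minimum is 3 at row 2 (u2 leaves); pivot element 3.
Pivot on row 2; the obj-row RHS becomes 0 − (-1)·3 = 3.

3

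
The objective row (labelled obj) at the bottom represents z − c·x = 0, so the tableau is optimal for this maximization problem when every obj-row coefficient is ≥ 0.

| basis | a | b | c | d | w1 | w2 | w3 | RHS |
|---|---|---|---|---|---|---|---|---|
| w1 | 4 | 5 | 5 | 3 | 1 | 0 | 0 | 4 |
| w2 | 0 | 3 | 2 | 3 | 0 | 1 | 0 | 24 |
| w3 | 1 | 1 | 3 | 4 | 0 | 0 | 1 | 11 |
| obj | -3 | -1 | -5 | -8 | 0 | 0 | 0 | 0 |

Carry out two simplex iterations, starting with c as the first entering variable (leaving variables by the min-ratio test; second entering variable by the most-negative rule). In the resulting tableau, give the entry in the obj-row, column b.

Ratio test on column c — row 1: 4/5 = 4/5; row 2: 24/2 = 12; row 3: 11/3 = 11/3. Minimum is 4/5 at row 1 (w1 leaves); pivot element 5.
Divide row 1 by 5; eliminate column c from the other rows.
Second iteration: most negative obj-row entry is -5 in column d, so d enters.
Ratio test on column d — row 1: (4/5)/(3/5) = 4/3; row 2: (112/5)/(9/5) = 112/9; row 3: (43/5)/(11/5) = 43/11. Minimum is 4/3 at row 1 (c leaves); pivot element 3/5.
Divide row 1 by 3/5; eliminate column d from the other rows.
After both pivots, the entry at the obj-row, column b is 37/3.

37/3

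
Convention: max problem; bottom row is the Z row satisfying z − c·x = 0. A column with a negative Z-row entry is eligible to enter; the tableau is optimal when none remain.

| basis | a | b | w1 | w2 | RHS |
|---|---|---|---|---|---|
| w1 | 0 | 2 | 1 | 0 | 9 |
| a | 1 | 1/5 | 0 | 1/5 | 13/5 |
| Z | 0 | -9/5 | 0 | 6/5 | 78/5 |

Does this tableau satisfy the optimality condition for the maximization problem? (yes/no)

no

The Z-row has a negative entry -9/5 in column b, so it is not optimal.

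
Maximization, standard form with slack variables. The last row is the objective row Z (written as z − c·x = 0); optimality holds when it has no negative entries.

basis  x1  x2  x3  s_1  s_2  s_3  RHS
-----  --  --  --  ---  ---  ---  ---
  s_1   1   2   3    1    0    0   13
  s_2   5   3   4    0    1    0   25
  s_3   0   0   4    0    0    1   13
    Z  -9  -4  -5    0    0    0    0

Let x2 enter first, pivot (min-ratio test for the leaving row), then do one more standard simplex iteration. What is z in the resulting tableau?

37

Ratio test on column x2 — row 1: 13/2 = 13/2; row 2: 25/3 = 25/3; row 3: entry 0 ≤ 0. Minimum is 13/2 at row 1 (s_1 leaves); pivot element 2.
Pivot on row 1; the Z-row RHS becomes 0 − (-4)·(13/2) = 26.
Next entering variable (most negative Z-row entry -7): x1.
Ratio test on column x1 — row 1: (13/2)/(1/2) = 13; row 2: (11/2)/(7/2) = 11/7; row 3: entry 0 ≤ 0. Minimum is 11/7 at row 2 (s_2 leaves); pivot element 7/2.
After the second pivot the Z-row RHS is 26 − (-7)·(11/7) = 37.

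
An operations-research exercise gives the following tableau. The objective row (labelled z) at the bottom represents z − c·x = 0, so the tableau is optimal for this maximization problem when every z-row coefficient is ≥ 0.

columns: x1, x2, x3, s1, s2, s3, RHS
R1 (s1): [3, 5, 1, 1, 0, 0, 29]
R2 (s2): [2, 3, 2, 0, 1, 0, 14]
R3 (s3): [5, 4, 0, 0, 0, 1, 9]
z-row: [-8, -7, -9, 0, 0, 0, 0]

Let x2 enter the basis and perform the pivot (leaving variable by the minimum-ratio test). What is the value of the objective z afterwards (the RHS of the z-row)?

Ratio test on column x2 — row 1: 29/5 = 29/5; row 2: 14/3 = 14/3; row 3: 9/4 = 9/4. Minimum is 9/4 at row 3 (s3 leaves); pivot element 4.
Pivot on row 3; the z-row RHS becomes 0 − (-7)·(9/4) = 63/4.

63/4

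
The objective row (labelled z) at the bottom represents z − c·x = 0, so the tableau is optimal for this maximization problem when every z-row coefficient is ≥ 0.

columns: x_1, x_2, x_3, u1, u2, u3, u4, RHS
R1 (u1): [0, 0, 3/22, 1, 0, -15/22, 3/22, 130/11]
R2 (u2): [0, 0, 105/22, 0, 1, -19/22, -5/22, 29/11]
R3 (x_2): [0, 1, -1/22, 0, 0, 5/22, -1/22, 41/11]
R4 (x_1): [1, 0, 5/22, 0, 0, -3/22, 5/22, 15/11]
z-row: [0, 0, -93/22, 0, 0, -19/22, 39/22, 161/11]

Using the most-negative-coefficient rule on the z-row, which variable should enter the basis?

x_3

Negative z-row entries: x_3: -93/22, u3: -19/22.
The most negative is -93/22 in column x_3, so x_3 enters.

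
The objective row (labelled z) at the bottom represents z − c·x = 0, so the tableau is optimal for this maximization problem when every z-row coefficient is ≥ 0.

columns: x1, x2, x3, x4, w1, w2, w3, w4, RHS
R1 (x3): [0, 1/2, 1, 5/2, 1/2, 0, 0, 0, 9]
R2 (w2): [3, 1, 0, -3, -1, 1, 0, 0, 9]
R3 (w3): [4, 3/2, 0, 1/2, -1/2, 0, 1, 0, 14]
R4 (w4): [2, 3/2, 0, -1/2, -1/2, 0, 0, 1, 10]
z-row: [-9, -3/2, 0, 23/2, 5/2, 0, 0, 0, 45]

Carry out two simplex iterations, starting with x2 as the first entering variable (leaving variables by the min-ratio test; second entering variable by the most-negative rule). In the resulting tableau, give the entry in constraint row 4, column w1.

Ratio test on column x2 — row 1: 9/(1/2) = 18; row 2: 9/1 = 9; row 3: 14/(3/2) = 28/3; row 4: 10/(3/2) = 20/3. Minimum is 20/3 at row 4 (w4 leaves); pivot element 3/2.
Divide row 4 by 3/2; eliminate column x2 from the other rows.
Second iteration: most negative z-row entry is -7 in column x1, so x1 enters.
Ratio test on column x1 — row 1: entry -2/3 ≤ 0; row 2: (7/3)/(5/3) = 7/5; row 3: 4/2 = 2; row 4: (20/3)/(4/3) = 5. Minimum is 7/5 at row 2 (w2 leaves); pivot element 5/3.
Divide row 2 by 5/3; eliminate column x1 from the other rows.
After both pivots, the entry at constraint row 4, column w1 is 1/5.

1/5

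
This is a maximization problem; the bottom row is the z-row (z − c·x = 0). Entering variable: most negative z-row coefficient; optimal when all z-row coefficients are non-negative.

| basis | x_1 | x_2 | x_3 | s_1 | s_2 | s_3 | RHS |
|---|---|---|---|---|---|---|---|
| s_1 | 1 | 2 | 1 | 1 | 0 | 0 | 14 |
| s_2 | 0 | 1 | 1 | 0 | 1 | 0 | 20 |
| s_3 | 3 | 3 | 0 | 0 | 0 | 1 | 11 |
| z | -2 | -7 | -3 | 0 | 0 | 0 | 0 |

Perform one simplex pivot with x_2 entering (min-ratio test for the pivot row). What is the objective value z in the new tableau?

77/3

Ratio test on column x_2 — row 1: 14/2 = 7; row 2: 20/1 = 20; row 3: 11/3 = 11/3. Minimum is 11/3 at row 3 (s_3 leaves); pivot element 3.
Pivot on row 3; the z-row RHS becomes 0 − (-7)·(11/3) = 77/3.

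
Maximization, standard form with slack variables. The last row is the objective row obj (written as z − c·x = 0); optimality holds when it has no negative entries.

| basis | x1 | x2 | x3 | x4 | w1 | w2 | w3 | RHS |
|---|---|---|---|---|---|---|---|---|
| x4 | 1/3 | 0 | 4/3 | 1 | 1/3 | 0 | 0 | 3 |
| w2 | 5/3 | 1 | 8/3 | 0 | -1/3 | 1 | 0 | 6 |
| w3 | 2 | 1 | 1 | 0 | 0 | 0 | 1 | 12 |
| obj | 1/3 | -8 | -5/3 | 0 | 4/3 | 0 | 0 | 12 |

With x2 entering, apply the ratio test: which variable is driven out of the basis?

Column x2 entries and ratios — x4: 0 ≤ 0, skip; w2: 6/1 = 6; w3: 12/1 = 12.
Smallest ratio is 6 in the row of w2, so w2 leaves.

w2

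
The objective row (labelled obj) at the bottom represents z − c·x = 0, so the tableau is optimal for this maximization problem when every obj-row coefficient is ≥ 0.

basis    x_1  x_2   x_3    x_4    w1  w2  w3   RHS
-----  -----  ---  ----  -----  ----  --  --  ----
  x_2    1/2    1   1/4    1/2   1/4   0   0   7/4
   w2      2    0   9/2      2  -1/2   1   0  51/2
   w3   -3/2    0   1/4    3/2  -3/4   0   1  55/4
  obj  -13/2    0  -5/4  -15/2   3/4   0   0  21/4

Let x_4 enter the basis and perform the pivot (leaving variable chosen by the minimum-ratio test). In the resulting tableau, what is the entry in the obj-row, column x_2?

15

Ratio test on column x_4 — row 1: (7/4)/(1/2) = 7/2; row 2: (51/2)/2 = 51/4; row 3: (55/4)/(3/2) = 55/6. Minimum is 7/2 at row 1 (x_2 leaves); pivot element 1/2.
Divide row 1 by 1/2; eliminate column x_4 from the other rows.
obj-row update in column x_2: 0 − (-15/2)·2 = 15.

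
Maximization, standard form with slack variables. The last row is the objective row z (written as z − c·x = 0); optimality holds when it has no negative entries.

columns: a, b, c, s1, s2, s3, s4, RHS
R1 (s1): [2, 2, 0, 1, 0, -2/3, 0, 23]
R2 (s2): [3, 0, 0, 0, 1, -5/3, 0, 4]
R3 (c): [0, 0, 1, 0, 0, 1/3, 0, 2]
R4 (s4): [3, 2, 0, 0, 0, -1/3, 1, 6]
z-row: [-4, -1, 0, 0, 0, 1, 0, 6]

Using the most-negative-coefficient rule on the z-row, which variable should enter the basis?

a

Negative z-row entries: a: -4, b: -1.
The most negative is -4 in column a, so a enters.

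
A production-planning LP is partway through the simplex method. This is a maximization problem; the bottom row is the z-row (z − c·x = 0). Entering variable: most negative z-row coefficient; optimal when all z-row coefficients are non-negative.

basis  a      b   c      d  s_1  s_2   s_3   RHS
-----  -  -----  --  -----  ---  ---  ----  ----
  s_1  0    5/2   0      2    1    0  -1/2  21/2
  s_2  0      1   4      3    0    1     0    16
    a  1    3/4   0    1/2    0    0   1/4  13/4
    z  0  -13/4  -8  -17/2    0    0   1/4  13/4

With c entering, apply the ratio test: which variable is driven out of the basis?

s_2

Column c entries and ratios — s_1: 0 ≤ 0, skip; s_2: 16/4 = 4; a: 0 ≤ 0, skip.
Smallest ratio is 4 in the row of s_2, so s_2 leaves.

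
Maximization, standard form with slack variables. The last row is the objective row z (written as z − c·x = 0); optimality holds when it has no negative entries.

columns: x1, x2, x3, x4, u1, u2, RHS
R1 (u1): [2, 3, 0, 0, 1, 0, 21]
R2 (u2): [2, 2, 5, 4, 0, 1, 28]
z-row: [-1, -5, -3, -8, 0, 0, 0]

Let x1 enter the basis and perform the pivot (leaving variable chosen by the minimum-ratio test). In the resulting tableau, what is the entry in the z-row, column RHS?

21/2

Ratio test on column x1 — row 1: 21/2 = 21/2; row 2: 28/2 = 14. Minimum is 21/2 at row 1 (u1 leaves); pivot element 2.
Divide row 1 by 2; eliminate column x1 from the other rows.
z-row update in column RHS: 0 − (-1)·(21/2) = 21/2.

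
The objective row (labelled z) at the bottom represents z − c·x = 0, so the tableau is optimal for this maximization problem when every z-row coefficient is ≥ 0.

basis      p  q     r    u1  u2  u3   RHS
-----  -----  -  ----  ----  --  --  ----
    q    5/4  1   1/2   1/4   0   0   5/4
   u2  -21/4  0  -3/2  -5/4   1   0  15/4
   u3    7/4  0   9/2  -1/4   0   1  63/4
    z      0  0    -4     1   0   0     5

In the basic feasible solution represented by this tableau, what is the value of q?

q is basic (row 1); its value is the RHS of that row, 5/4.

5/4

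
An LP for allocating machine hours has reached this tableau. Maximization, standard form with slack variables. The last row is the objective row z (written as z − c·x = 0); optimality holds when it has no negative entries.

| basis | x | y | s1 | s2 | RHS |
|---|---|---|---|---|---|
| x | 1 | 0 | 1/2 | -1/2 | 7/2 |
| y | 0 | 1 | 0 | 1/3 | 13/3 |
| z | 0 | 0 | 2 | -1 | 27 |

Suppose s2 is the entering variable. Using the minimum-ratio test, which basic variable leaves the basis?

Column s2 entries and ratios — x: -1/2 ≤ 0, skip; y: (13/3)/(1/3) = 13.
Smallest ratio is 13 in the row of y, so y leaves.

y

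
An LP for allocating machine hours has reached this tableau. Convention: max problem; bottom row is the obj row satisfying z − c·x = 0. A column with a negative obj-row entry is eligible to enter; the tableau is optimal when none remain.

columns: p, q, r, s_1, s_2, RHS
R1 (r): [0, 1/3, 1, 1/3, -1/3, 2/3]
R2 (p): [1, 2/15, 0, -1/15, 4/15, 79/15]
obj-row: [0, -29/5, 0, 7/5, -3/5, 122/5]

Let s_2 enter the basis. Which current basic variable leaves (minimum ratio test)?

p

Column s_2 entries and ratios — r: -1/3 ≤ 0, skip; p: (79/15)/(4/15) = 79/4.
Smallest ratio is 79/4 in the row of p, so p leaves.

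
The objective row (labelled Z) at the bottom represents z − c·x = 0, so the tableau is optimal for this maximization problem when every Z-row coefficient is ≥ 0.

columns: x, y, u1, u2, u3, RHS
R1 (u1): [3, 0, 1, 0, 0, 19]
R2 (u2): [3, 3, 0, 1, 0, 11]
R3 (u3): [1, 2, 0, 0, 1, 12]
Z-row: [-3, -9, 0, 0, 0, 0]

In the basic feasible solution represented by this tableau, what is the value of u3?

u3 is basic (row 3); its value is the RHS of that row, 12.

12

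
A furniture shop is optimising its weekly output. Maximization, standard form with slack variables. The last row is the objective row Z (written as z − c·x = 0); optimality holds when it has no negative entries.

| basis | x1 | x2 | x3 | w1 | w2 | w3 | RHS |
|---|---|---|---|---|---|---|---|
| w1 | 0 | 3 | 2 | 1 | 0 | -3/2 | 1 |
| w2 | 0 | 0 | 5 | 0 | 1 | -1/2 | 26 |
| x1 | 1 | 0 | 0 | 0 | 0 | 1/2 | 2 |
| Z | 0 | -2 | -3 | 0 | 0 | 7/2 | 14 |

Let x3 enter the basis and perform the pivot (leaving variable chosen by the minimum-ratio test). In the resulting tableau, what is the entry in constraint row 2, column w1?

-5/2

Ratio test on column x3 — row 1: 1/2 = 1/2; row 2: 26/5 = 26/5; row 3: entry 0 ≤ 0. Minimum is 1/2 at row 1 (w1 leaves); pivot element 2.
Divide row 1 by 2; eliminate column x3 from the other rows.
Row 2 update in column w1: 0 − 5·(1/2) = -5/2.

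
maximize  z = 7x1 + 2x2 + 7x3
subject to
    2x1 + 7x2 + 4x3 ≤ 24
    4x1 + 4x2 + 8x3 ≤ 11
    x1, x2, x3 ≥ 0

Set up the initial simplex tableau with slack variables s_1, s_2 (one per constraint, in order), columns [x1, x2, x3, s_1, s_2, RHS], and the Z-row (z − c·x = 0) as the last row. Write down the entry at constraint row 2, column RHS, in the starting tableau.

The RHS of constraint 2 is b_2 = 11.

11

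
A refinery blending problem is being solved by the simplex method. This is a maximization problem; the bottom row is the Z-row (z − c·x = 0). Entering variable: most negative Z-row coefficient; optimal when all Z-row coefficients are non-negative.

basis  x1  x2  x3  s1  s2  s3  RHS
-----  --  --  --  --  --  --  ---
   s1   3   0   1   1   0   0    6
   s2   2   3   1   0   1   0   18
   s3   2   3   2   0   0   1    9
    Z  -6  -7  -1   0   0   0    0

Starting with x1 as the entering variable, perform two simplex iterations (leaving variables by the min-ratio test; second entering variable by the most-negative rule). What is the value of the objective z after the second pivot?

71/3

Ratio test on column x1 — row 1: 6/3 = 2; row 2: 18/2 = 9; row 3: 9/2 = 9/2. Minimum is 2 at row 1 (s1 leaves); pivot element 3.
Pivot on row 1; the Z-row RHS becomes 0 − (-6)·2 = 12.
Next entering variable (most negative Z-row entry -7): x2.
Ratio test on column x2 — row 1: entry 0 ≤ 0; row 2: 14/3 = 14/3; row 3: 5/3 = 5/3. Minimum is 5/3 at row 3 (s3 leaves); pivot element 3.
After the second pivot the Z-row RHS is 12 − (-7)·(5/3) = 71/3.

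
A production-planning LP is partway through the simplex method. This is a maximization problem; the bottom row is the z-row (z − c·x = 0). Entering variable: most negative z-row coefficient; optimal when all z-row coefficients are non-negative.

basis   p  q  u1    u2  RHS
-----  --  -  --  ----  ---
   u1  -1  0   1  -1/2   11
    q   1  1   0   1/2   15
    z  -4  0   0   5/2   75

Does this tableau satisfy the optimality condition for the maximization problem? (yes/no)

no

The z-row has a negative entry -4 in column p, so it is not optimal.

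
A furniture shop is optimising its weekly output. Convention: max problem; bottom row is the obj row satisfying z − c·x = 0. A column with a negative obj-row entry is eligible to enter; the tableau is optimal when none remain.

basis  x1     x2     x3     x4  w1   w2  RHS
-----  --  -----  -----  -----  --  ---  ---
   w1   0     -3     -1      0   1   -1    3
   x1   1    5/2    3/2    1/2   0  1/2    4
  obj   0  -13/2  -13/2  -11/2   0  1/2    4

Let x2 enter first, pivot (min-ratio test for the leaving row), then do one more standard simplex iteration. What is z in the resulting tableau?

Ratio test on column x2 — row 1: entry -3 ≤ 0; row 2: 4/(5/2) = 8/5. Minimum is 8/5 at row 2 (x1 leaves); pivot element 5/2.
Pivot on row 2; the obj-row RHS becomes 4 − (-13/2)·(8/5) = 72/5.
Next entering variable (most negative obj-row entry -21/5): x4.
Ratio test on column x4 — row 1: (39/5)/(3/5) = 13; row 2: (8/5)/(1/5) = 8. Minimum is 8 at row 2 (x2 leaves); pivot element 1/5.
After the second pivot the obj-row RHS is 72/5 − (-21/5)·8 = 48.

48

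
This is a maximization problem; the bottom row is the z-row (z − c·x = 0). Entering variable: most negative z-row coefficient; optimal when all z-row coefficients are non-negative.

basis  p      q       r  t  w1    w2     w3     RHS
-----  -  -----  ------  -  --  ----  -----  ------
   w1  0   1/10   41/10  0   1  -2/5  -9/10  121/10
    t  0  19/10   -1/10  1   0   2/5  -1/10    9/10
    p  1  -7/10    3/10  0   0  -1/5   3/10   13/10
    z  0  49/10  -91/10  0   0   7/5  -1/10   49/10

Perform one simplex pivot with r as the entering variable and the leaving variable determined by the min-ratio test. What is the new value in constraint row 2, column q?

Ratio test on column r — row 1: (121/10)/(41/10) = 121/41; row 2: entry -1/10 ≤ 0; row 3: (13/10)/(3/10) = 13/3. Minimum is 121/41 at row 1 (w1 leaves); pivot element 41/10.
Divide row 1 by 41/10; eliminate column r from the other rows.
Row 2 update in column q: 19/10 − (-1/10)·(1/41) = 78/41.

78/41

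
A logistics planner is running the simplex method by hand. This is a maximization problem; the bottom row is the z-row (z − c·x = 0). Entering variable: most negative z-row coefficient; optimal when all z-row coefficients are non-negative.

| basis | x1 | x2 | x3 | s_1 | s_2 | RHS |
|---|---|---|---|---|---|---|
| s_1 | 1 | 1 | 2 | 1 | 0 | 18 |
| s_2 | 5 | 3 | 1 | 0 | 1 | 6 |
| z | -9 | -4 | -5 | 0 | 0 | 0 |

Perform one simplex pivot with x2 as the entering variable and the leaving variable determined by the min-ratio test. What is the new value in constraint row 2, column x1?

5/3

Ratio test on column x2 — row 1: 18/1 = 18; row 2: 6/3 = 2. Minimum is 2 at row 2 (s_2 leaves); pivot element 3.
Divide row 2 by 3; eliminate column x2 from the other rows.
In the new row 2, the x1 entry is the old entry divided by the pivot: 5/3 = 5/3.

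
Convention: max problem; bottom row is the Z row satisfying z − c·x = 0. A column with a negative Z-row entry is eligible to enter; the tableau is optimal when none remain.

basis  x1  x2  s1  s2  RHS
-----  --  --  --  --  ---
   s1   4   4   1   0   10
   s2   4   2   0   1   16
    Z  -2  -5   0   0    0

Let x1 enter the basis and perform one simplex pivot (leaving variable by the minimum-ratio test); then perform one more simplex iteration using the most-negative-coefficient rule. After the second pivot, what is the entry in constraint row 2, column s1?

Ratio test on column x1 — row 1: 10/4 = 5/2; row 2: 16/4 = 4. Minimum is 5/2 at row 1 (s1 leaves); pivot element 4.
Divide row 1 by 4; eliminate column x1 from the other rows.
Second iteration: most negative Z-row entry is -3 in column x2, so x2 enters.
Ratio test on column x2 — row 1: (5/2)/1 = 5/2; row 2: entry -2 ≤ 0. Minimum is 5/2 at row 1 (x1 leaves); pivot element 1.
Divide row 1 by 1; eliminate column x2 from the other rows.
After both pivots, the entry at constraint row 2, column s1 is -1/2.

-1/2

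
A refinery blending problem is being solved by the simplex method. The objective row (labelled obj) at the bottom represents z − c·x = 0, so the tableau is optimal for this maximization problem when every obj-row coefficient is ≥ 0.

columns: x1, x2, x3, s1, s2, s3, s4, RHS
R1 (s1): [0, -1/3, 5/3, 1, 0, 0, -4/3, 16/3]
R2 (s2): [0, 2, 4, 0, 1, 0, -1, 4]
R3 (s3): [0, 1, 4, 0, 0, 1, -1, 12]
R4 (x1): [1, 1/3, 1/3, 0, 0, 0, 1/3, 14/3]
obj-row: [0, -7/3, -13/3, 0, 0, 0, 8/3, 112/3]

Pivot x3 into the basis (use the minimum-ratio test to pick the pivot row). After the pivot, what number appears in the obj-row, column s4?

Ratio test on column x3 — row 1: (16/3)/(5/3) = 16/5; row 2: 4/4 = 1; row 3: 12/4 = 3; row 4: (14/3)/(1/3) = 14. Minimum is 1 at row 2 (s2 leaves); pivot element 4.
Divide row 2 by 4; eliminate column x3 from the other rows.
obj-row update in column s4: 8/3 − (-13/3)·(-1/4) = 19/12.

19/12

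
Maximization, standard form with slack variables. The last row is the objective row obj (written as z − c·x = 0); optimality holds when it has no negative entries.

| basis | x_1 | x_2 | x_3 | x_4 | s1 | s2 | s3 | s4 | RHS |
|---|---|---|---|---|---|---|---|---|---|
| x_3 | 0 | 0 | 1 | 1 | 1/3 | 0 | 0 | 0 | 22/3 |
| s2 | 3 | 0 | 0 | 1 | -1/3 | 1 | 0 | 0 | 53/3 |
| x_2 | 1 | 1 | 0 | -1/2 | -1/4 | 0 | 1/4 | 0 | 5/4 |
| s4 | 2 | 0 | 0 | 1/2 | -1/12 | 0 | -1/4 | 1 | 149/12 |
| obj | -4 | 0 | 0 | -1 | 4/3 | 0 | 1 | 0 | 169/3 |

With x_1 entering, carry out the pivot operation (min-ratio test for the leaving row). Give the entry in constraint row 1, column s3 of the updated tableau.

Ratio test on column x_1 — row 1: entry 0 ≤ 0; row 2: (53/3)/3 = 53/9; row 3: (5/4)/1 = 5/4; row 4: (149/12)/2 = 149/24. Minimum is 5/4 at row 3 (x_2 leaves); pivot element 1.
Divide row 3 by 1; eliminate column x_1 from the other rows.
Row 1 update in column s3: 0 − 0·(1/4) = 0.

0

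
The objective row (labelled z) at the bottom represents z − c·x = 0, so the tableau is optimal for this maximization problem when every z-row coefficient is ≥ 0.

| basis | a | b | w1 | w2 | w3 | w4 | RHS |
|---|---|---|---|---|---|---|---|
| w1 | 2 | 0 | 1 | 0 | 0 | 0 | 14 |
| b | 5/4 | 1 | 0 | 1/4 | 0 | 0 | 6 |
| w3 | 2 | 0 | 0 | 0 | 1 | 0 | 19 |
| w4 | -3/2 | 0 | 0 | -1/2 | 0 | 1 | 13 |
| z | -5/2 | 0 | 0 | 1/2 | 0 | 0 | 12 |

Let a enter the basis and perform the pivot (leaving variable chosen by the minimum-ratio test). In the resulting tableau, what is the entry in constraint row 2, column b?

4/5

Ratio test on column a — row 1: 14/2 = 7; row 2: 6/(5/4) = 24/5; row 3: 19/2 = 19/2; row 4: entry -3/2 ≤ 0. Minimum is 24/5 at row 2 (b leaves); pivot element 5/4.
Divide row 2 by 5/4; eliminate column a from the other rows.
In the new row 2, the b entry is the old entry divided by the pivot: 1/(5/4) = 4/5.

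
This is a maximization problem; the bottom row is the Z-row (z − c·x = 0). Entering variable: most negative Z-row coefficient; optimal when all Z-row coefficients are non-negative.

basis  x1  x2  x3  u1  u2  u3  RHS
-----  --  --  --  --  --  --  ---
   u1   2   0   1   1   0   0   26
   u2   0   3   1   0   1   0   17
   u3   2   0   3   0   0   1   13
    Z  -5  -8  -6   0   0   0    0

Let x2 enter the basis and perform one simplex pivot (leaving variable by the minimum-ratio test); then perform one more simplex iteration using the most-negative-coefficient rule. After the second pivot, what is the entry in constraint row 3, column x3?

Ratio test on column x2 — row 1: entry 0 ≤ 0; row 2: 17/3 = 17/3; row 3: entry 0 ≤ 0. Minimum is 17/3 at row 2 (u2 leaves); pivot element 3.
Divide row 2 by 3; eliminate column x2 from the other rows.
Second iteration: most negative Z-row entry is -5 in column x1, so x1 enters.
Ratio test on column x1 — row 1: 26/2 = 13; row 2: entry 0 ≤ 0; row 3: 13/2 = 13/2. Minimum is 13/2 at row 3 (u3 leaves); pivot element 2.
Divide row 3 by 2; eliminate column x1 from the other rows.
After both pivots, the entry at constraint row 3, column x3 is 3/2.

3/2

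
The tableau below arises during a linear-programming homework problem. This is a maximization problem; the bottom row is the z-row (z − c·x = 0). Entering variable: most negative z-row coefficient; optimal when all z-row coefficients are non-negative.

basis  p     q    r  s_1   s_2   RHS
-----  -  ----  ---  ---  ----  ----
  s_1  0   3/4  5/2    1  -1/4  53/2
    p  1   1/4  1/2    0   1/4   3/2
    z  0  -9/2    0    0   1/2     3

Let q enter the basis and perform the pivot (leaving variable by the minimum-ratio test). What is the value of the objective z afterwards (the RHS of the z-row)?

Ratio test on column q — row 1: (53/2)/(3/4) = 106/3; row 2: (3/2)/(1/4) = 6. Minimum is 6 at row 2 (p leaves); pivot element 1/4.
Pivot on row 2; the z-row RHS becomes 3 − (-9/2)·6 = 30.

30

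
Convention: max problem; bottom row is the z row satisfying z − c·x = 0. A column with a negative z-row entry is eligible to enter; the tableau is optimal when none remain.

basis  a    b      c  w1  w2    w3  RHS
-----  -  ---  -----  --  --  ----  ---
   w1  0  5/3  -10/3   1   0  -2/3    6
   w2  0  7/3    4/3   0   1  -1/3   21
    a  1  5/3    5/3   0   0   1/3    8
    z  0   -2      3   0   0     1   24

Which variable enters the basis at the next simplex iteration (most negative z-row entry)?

b

Negative z-row entries: b: -2.
The most negative is -2 in column b, so b enters.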